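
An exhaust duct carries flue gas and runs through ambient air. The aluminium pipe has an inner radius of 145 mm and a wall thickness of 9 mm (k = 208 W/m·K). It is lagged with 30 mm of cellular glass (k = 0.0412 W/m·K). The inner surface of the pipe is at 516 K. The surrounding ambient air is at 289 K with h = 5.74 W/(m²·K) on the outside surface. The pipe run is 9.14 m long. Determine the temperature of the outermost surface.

T ≈ 330 K

For a radial system each layer contributes R = ln(r_out/r_in)/(2πkL); films add R = 1/(hA).
R_aluminium pipe wall = ln(154/145)/(2π×208×9.14) = 5.041×10^-6 K/W
R_cellular glass = ln(184/154)/(2π×0.0412×9.14) = 0.07522 K/W
R_outer film = 1/(h_o·2πr_oL) = 1/(5.74×2π×0.184×9.14) = 0.01649 K/W
R_total = 0.09172 K/W
Q = ΔT/R_total = 227/0.09172
Q = 2480 W
T_interface = T_inner − Q·ΣR(inner→interface) = 516 − 2480×0.07523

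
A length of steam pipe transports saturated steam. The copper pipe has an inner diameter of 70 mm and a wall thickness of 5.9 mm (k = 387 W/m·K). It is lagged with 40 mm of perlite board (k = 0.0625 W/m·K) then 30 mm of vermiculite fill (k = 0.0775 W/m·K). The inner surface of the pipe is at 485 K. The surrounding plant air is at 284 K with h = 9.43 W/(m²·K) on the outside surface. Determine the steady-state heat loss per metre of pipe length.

Radial resistances (cylindrical: R_cond = ln(r_o/r_i)/(2πkL), R_conv = 1/(h·2πrL)):
R_copper pipe wall = ln(40.9/35)/(2π×387×1) = 6.407×10^-5 K/W
R_perlite board = ln(80.9/40.9)/(2π×0.0625×1) = 1.737 K/W
R_vermiculite fill = ln(110.9/80.9)/(2π×0.0775×1) = 0.6477 K/W
R_outer film = 1/(h_o·2πr_oL) = 1/(9.43×2π×0.1109×1) = 0.1522 K/W
R_total = 2.537 K/W
Q = ΔT/R_total = 201/2.537

q′ ≈ 79.2 W/m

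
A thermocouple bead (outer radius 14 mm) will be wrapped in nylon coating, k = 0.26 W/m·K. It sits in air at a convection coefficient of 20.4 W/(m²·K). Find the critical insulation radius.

r_cr ≈ 25.5 mm

For a sphere r_cr = 2k/h = 2×0.26/20.4
r_cr = 25.5 mm; since the bare radius (14 mm) is below r_cr, adding a thin layer of insulation will *increase* heat loss.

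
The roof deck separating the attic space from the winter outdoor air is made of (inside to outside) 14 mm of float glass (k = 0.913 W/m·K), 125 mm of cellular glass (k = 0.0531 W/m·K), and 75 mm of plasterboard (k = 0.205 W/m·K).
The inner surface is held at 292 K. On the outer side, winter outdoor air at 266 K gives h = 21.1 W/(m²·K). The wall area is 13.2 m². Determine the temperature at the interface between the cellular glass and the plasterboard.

Thermal resistances in series:
R_float glass = L/(kA) = 0.014/(0.913×13.2) = 0.001162 K/W
R_cellular glass = L/(kA) = 0.125/(0.0531×13.2) = 0.1783 K/W
R_plasterboard = L/(kA) = 0.075/(0.205×13.2) = 0.02772 K/W
R_outer film = 1/(h_o·A) = 1/(21.1×13.2) = 0.00359 K/W
R_total = 0.2108 K/W;  Q = ΔT/R_total = 26/0.2108 = 123.3 W
T_interface = T_inner − Q·ΣR(inner→interface) = 292 − 123×0.1795

T ≈ 270 K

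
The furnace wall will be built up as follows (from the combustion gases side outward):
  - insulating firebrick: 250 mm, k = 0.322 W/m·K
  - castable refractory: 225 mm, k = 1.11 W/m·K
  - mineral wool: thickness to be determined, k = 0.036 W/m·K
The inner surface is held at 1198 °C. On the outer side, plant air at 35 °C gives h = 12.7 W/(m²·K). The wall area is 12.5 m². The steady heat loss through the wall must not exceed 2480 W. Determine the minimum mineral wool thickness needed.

Using the resistance-network approach (series):
R_insulating firebrick = L/(kA) = 0.25/(0.322×12.5) = 0.06211 K/W
R_castable refractory = L/(kA) = 0.225/(1.11×12.5) = 0.01622 K/W
R_outer film = 1/(h_o·A) = 1/(12.7×12.5) = 0.006299 K/W
Sum of the known resistances R_other = 0.08463 K/W
Required total resistance R_tot = ΔT/Q_allow = 1163/2480 = 0.469 K/W
R_mineral wool = R_tot − R_other = 0.3843 K/W
L = R·k·A = 0.3843×0.036×12.5

L ≈ 173 mm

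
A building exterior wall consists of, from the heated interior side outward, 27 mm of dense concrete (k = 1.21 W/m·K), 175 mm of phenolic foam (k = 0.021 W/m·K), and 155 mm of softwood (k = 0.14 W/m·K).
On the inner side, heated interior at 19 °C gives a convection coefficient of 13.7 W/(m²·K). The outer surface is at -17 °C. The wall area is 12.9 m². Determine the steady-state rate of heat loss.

Thermal resistances in series:
R_inner film = 1/(h_i·A) = 1/(13.7×12.9) = 0.005658 K/W
R_dense concrete = L/(kA) = 0.027/(1.21×12.9) = 0.00173 K/W
R_phenolic foam = L/(kA) = 0.175/(0.021×12.9) = 0.646 K/W
R_softwood = L/(kA) = 0.155/(0.14×12.9) = 0.08583 K/W
R_total = 0.7392 K/W
Q = ΔT / R_total = 36 / 0.7392

Q ≈ 48.7 W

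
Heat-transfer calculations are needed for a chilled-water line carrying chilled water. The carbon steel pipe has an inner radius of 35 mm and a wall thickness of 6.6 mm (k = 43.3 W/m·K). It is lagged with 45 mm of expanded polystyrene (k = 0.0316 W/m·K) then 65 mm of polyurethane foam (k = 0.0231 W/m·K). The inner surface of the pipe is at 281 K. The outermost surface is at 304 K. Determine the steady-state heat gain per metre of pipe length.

Treating each annulus and film as a series resistance:
R_carbon steel pipe wall = ln(41.6/35)/(2π×43.3×1) = 6.35×10^-4 K/W
R_expanded polystyrene = ln(86.6/41.6)/(2π×0.0316×1) = 3.693 K/W
R_polyurethane foam = ln(151.6/86.6)/(2π×0.0231×1) = 3.858 K/W
R_total = 7.551 K/W
Q = ΔT/R_total = 23/7.551

q′ ≈ 3.05 W/m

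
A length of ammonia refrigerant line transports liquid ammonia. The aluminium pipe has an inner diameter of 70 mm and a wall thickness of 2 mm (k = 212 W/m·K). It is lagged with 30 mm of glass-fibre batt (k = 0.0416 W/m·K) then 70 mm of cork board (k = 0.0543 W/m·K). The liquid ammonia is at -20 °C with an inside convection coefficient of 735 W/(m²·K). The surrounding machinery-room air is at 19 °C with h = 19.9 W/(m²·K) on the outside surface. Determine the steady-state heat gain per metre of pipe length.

q′ ≈ 8.8 W/m

Cylindrical conduction, so R = ln(r₂/r₁)/(2πkL) per layer, in series:
R_inner film = 1/(h_i·2πr₁L) = 1/(735×2π×0.035×1) = 0.006187 K/W
R_aluminium pipe wall = ln(37/35)/(2π×212×1) = 4.172×10^-5 K/W
R_glass-fibre batt = ln(67/37)/(2π×0.0416×1) = 2.272 K/W
R_cork board = ln(137/67)/(2π×0.0543×1) = 2.097 K/W
R_outer film = 1/(h_o·2πr_oL) = 1/(19.9×2π×0.137×1) = 0.05838 K/W
R_total = 4.433 K/W
Q = ΔT/R_total = 39/4.433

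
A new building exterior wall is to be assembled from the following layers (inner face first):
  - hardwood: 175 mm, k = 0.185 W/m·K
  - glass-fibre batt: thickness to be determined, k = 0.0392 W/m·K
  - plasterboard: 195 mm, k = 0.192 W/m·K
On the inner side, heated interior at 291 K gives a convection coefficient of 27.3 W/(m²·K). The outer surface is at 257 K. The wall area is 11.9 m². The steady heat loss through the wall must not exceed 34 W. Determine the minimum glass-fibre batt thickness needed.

L ≈ 388 mm

Thermal resistances in series:
R_inner film = 1/(h_i·A) = 1/(27.3×11.9) = 0.003078 K/W
R_hardwood = L/(kA) = 0.175/(0.185×11.9) = 0.07949 K/W
R_plasterboard = L/(kA) = 0.195/(0.192×11.9) = 0.08535 K/W
Sum of the known resistances R_other = 0.1679 K/W
Required total resistance R_tot = ΔT/Q_allow = 34/34 = 1 K/W
R_glass-fibre batt = R_tot − R_other = 0.8321 K/W
L = R·k·A = 0.8321×0.0392×11.9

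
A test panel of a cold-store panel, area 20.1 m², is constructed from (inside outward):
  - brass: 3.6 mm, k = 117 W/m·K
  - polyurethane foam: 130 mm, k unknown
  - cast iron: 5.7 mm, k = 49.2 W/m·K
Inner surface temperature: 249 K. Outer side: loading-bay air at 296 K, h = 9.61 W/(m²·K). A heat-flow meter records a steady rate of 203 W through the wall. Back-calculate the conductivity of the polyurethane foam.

Treating each layer as a thermal resistance in series:
R_brass = L/(kA) = 0.0036/(117×20.1) = 1.531×10^-6 K/W
R_cast iron = L/(kA) = 0.0057/(49.2×20.1) = 5.764×10^-6 K/W
R_outer film = 1/(h_o·A) = 1/(9.61×20.1) = 0.005177 K/W
Sum of known resistances R_other = 0.005184 K/W
Total R = ΔT/Q = 47/203 = 0.2315 K/W
R_polyurethane foam = R_total − R_other = 0.2263 K/W
k = L/(R·A) = 0.13/(0.2263×20.1)

k ≈ 0.0286 W/(m·K)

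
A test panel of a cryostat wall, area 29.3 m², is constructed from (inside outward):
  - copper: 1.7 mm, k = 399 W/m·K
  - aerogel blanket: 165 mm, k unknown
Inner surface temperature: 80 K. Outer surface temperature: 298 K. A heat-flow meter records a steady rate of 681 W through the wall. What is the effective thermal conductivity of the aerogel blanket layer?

k ≈ 0.0176 W/(m·K)

Model the wall as resistances in series:
R_copper = L/(kA) = 0.0017/(399×29.3) = 1.454×10^-7 K/W
Sum of known resistances R_other = 1.454×10^-7 K/W
Total R = ΔT/Q = 218/681 = 0.3201 K/W
R_aerogel blanket = R_total − R_other = 0.3201 K/W
k = L/(R·A) = 0.165/(0.3201×29.3)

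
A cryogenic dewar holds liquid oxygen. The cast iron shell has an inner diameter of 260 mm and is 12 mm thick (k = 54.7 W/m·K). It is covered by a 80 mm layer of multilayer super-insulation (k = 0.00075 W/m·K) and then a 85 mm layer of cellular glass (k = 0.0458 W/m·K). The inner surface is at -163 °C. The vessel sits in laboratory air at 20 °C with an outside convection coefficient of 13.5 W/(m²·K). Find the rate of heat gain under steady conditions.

Each spherical layer contributes R = (1/r_i − 1/r_o)/(4πk):
R_cast iron shell = (1/0.13 − 1/0.142)/(4π×54.7) = 9.457×10^-4 K/W
R_multilayer super-insulation = (1/0.142 − 1/0.222)/(4π×0.00075) = 269.3 K/W
R_cellular glass = (1/0.222 − 1/0.307)/(4π×0.0458) = 2.167 K/W
R_outer film = 1/(h·4πr_o²) = 1/(13.5×4π×0.307²) = 0.06254 K/W
R_total = 271.5 K/W
Q = ΔT/R_total = 183/271.5

Q ≈ 0.674 W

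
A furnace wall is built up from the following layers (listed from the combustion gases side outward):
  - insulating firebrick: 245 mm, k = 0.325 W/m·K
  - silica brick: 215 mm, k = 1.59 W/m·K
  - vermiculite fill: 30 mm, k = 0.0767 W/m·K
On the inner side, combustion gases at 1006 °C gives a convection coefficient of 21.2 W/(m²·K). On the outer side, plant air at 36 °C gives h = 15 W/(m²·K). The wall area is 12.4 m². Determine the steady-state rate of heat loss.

Thermal resistances in series:
R_inner film = 1/(h_i·A) = 1/(21.2×12.4) = 0.003804 K/W
R_insulating firebrick = L/(kA) = 0.245/(0.325×12.4) = 0.06079 K/W
R_silica brick = L/(kA) = 0.215/(1.59×12.4) = 0.0109 K/W
R_vermiculite fill = L/(kA) = 0.03/(0.0767×12.4) = 0.03154 K/W
R_outer film = 1/(h_o·A) = 1/(15×12.4) = 0.005376 K/W
R_total = 0.1124 K/W
Q = ΔT / R_total = 970 / 0.1124

Q ≈ 8630 W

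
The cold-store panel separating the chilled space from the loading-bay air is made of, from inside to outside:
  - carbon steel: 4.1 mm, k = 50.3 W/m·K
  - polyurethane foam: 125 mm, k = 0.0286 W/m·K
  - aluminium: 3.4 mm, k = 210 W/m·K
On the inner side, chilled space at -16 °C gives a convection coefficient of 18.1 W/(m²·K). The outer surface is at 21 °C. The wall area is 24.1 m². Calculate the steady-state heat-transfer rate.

Q ≈ 201 W

Using the resistance-network approach (series):
R_inner film = 1/(h_i·A) = 1/(18.1×24.1) = 0.002292 K/W
R_carbon steel = L/(kA) = 0.0041/(50.3×24.1) = 3.382×10^-6 K/W
R_polyurethane foam = L/(kA) = 0.125/(0.0286×24.1) = 0.1814 K/W
R_aluminium = L/(kA) = 0.0034/(210×24.1) = 6.718×10^-7 K/W
R_total = 0.1837 K/W
Q = ΔT / R_total = 37 / 0.1837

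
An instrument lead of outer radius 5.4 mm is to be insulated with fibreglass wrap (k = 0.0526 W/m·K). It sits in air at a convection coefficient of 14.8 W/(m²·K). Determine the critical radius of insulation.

For a cylinder r_cr = k/h = 0.0526/14.8
r_cr = 3.55 mm; since the bare radius (5.4 mm) is above r_cr, any added insulation will reduce heat loss.

r_cr ≈ 3.55 mm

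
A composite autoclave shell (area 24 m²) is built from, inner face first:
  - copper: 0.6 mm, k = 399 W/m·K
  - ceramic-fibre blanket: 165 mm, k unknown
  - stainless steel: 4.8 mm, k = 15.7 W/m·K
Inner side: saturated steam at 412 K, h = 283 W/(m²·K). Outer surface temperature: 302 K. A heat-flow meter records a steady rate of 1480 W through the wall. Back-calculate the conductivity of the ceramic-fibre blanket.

Series thermal resistances:
R_inner film = 1/(h_i·A) = 1/(283×24) = 1.472×10^-4 K/W
R_copper = L/(kA) = 0.0006/(399×24) = 6.266×10^-8 K/W
R_stainless steel = L/(kA) = 0.0048/(15.7×24) = 1.274×10^-5 K/W
Sum of known resistances R_other = 1.6×10^-4 K/W
Total R = ΔT/Q = 110/1480 = 0.07432 K/W
R_ceramic-fibre blanket = R_total − R_other = 0.07416 K/W
k = L/(R·A) = 0.165/(0.07416×24)

k ≈ 0.0927 W/(m·K)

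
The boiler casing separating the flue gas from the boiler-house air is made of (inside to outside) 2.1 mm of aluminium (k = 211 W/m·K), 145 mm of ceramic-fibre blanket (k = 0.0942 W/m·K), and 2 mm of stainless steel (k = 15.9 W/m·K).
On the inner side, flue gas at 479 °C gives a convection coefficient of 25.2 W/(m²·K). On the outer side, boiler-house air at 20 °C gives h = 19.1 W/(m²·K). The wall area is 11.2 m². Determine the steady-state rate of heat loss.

Q ≈ 3150 W

Thermal resistances in series:
R_inner film = 1/(h_i·A) = 1/(25.2×11.2) = 0.003543 K/W
R_aluminium = L/(kA) = 0.0021/(211×11.2) = 8.886×10^-7 K/W
R_ceramic-fibre blanket = L/(kA) = 0.145/(0.0942×11.2) = 0.1374 K/W
R_stainless steel = L/(kA) = 0.002/(15.9×11.2) = 1.123×10^-5 K/W
R_outer film = 1/(h_o·A) = 1/(19.1×11.2) = 0.004675 K/W
R_total = 0.1457 K/W
Q = ΔT / R_total = 459 / 0.1457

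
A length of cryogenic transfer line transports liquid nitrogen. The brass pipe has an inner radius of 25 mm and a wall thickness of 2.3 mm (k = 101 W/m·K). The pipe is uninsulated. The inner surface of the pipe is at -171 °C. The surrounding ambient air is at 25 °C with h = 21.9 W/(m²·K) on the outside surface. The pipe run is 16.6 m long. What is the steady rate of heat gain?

Q ≈ 12200 W

For a radial system each layer contributes R = ln(r_out/r_in)/(2πkL); films add R = 1/(hA).
R_brass pipe wall = ln(27.3/25)/(2π×101×16.6) = 8.355×10^-6 K/W
R_outer film = 1/(h_o·2πr_oL) = 1/(21.9×2π×0.0273×16.6) = 0.01604 K/W
R_total = 0.01604 K/W
Q = ΔT/R_total = 196/0.01604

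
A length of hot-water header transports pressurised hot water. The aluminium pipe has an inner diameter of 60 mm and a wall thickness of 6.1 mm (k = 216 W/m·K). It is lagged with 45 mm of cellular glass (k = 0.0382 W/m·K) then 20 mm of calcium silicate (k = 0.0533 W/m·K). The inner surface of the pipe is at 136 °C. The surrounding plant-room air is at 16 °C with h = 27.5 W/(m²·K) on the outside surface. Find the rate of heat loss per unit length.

q′ ≈ 29.4 W/m

Radial resistances (cylindrical: R_cond = ln(r_o/r_i)/(2πkL), R_conv = 1/(h·2πrL)):
R_aluminium pipe wall = ln(36.1/30)/(2π×216×1) = 1.364×10^-4 K/W
R_cellular glass = ln(81.1/36.1)/(2π×0.0382×1) = 3.372 K/W
R_calcium silicate = ln(101.1/81.1)/(2π×0.0533×1) = 0.6582 K/W
R_outer film = 1/(h_o·2πr_oL) = 1/(27.5×2π×0.1011×1) = 0.05724 K/W
R_total = 4.088 K/W
Q = ΔT/R_total = 120/4.088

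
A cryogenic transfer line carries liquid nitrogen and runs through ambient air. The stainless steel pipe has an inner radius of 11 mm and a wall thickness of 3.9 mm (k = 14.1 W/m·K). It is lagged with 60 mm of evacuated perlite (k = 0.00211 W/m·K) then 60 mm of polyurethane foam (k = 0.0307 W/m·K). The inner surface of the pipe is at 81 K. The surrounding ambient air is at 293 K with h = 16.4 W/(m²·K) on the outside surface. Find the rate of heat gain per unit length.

Cylindrical conduction, so R = ln(r₂/r₁)/(2πkL) per layer, in series:
R_stainless steel pipe wall = ln(14.9/11)/(2π×14.1×1) = 0.003425 K/W
R_evacuated perlite = ln(74.9/14.9)/(2π×0.00211×1) = 121.8 K/W
R_polyurethane foam = ln(134.9/74.9)/(2π×0.0307×1) = 3.05 K/W
R_outer film = 1/(h_o·2πr_oL) = 1/(16.4×2π×0.1349×1) = 0.07194 K/W
R_total = 124.9 K/W
Q = ΔT/R_total = 212/124.9

q′ ≈ 1.7 W/m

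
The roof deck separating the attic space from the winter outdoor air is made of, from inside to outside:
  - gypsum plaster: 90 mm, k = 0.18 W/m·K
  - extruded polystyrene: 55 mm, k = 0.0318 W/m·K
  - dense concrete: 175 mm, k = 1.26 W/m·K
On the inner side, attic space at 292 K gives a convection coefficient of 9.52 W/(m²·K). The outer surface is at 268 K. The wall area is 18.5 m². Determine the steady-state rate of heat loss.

Q ≈ 180 W

Model the wall as resistances in series:
R_inner film = 1/(h_i·A) = 1/(9.52×18.5) = 0.005678 K/W
R_gypsum plaster = L/(kA) = 0.09/(0.18×18.5) = 0.02703 K/W
R_extruded polystyrene = L/(kA) = 0.055/(0.0318×18.5) = 0.09349 K/W
R_dense concrete = L/(kA) = 0.175/(1.26×18.5) = 0.007508 K/W
R_total = 0.1337 K/W
Q = ΔT / R_total = 24 / 0.1337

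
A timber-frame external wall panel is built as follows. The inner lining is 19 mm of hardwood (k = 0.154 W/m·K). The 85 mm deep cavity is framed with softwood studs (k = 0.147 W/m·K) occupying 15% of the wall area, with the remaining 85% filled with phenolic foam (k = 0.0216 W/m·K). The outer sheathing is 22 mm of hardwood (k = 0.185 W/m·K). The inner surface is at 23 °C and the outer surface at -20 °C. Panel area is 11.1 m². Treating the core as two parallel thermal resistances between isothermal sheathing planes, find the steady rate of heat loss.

Sheathing layers in series; stud and cavity paths in parallel between them.
R_inner = 0.019/(0.154×11.1) = 0.01112 K/W
R_stud  = 0.085/(0.147×0.15×11.1) = 0.3473 K/W
R_cav   = 0.085/(0.0216×0.85×11.1) = 0.4171 K/W
1/R_core = 1/R_stud + 1/R_cav → R_core = 0.1895 K/W
R_outer = 0.022/(0.185×11.1) = 0.01071 K/W
R_total = 0.2113 K/W
Q = ΔT/R_total = 43/0.2113

Q ≈ 203 W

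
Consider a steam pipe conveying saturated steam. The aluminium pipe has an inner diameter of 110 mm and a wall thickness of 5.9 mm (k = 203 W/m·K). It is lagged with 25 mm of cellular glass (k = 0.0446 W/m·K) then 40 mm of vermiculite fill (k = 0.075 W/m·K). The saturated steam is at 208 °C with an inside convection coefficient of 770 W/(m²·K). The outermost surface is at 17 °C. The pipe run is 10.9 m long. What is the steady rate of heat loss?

Q ≈ 1020 W

Radial resistances (cylindrical: R_cond = ln(r_o/r_i)/(2πkL), R_conv = 1/(h·2πrL)):
R_inner film = 1/(h_i·2πr₁L) = 1/(770×2π×0.055×10.9) = 3.448×10^-4 K/W
R_aluminium pipe wall = ln(60.9/55)/(2π×203×10.9) = 7.329×10^-6 K/W
R_cellular glass = ln(85.9/60.9)/(2π×0.0446×10.9) = 0.1126 K/W
R_vermiculite fill = ln(125.9/85.9)/(2π×0.075×10.9) = 0.07443 K/W
R_total = 0.1874 K/W
Q = ΔT/R_total = 191/0.1874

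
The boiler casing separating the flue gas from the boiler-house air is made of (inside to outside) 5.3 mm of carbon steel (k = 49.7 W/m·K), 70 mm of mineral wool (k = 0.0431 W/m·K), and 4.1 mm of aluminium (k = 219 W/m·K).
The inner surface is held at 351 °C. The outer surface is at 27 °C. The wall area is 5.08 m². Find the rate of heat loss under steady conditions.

Thermal resistances in series:
R_carbon steel = L/(kA) = 0.0053/(49.7×5.08) = 2.099×10^-5 K/W
R_mineral wool = L/(kA) = 0.07/(0.0431×5.08) = 0.3197 K/W
R_aluminium = L/(kA) = 0.0041/(219×5.08) = 3.685×10^-6 K/W
R_total = 0.3197 K/W
Q = ΔT / R_total = 324 / 0.3197

Q ≈ 1010 W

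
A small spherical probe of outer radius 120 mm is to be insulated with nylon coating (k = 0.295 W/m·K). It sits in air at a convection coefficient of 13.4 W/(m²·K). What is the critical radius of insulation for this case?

r_cr ≈ 44 mm

For a sphere r_cr = 2k/h = 2×0.295/13.4
r_cr = 44 mm; since the bare radius (120 mm) is above r_cr, any added insulation will reduce heat loss.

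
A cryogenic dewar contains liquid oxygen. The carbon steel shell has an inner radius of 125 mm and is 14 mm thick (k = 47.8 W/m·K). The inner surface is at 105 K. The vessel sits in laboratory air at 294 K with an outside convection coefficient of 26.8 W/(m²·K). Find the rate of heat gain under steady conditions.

Radial (spherical) resistances in series:
R_carbon steel shell = (1/0.125 − 1/0.139)/(4π×47.8) = 0.001341 K/W
R_outer film = 1/(h·4πr_o²) = 1/(26.8×4π×0.139²) = 0.1537 K/W
R_total = 0.155 K/W
Q = ΔT/R_total = 189/0.155

Q ≈ 1220 W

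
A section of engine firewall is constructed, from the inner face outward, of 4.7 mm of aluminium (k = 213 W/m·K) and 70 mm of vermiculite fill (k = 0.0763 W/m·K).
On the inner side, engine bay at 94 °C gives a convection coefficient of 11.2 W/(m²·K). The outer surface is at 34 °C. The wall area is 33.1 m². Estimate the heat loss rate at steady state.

Treating each layer as a thermal resistance in series:
R_inner film = 1/(h_i·A) = 1/(11.2×33.1) = 0.002697 K/W
R_aluminium = L/(kA) = 0.0047/(213×33.1) = 6.666×10^-7 K/W
R_vermiculite fill = L/(kA) = 0.07/(0.0763×33.1) = 0.02772 K/W
R_total = 0.03042 K/W
Q = ΔT / R_total = 60 / 0.03042

Q ≈ 1970 W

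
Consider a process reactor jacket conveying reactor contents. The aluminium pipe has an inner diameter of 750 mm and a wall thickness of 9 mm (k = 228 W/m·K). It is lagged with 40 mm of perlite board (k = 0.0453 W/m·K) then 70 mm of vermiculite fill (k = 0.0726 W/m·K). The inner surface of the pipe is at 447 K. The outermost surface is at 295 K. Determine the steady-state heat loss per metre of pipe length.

Cylindrical conduction, so R = ln(r₂/r₁)/(2πkL) per layer, in series:
R_aluminium pipe wall = ln(384/375)/(2π×228×1) = 1.656×10^-5 K/W
R_perlite board = ln(424/384)/(2π×0.0453×1) = 0.3481 K/W
R_vermiculite fill = ln(494/424)/(2π×0.0726×1) = 0.335 K/W
R_total = 0.6831 K/W
Q = ΔT/R_total = 152/0.6831

q′ ≈ 223 W/m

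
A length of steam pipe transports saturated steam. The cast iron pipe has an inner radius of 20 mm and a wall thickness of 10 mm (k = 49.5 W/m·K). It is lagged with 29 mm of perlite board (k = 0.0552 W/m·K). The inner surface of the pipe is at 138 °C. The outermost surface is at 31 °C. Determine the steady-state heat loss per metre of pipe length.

Cylindrical conduction, so R = ln(r₂/r₁)/(2πkL) per layer, in series:
R_cast iron pipe wall = ln(30/20)/(2π×49.5×1) = 0.001304 K/W
R_perlite board = ln(59/30)/(2π×0.0552×1) = 1.95 K/W
R_total = 1.951 K/W
Q = ΔT/R_total = 107/1.951

q′ ≈ 54.8 W/m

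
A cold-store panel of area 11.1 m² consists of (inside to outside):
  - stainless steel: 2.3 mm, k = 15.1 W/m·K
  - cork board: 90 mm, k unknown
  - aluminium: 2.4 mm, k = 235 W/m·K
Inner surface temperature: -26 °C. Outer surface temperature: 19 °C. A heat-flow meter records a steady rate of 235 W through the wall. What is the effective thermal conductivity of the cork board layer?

Series thermal resistances:
R_stainless steel = L/(kA) = 0.0023/(15.1×11.1) = 1.372×10^-5 K/W
R_aluminium = L/(kA) = 0.0024/(235×11.1) = 9.201×10^-7 K/W
Sum of known resistances R_other = 1.464×10^-5 K/W
Total R = ΔT/Q = 45/235 = 0.1915 K/W
R_cork board = R_total − R_other = 0.1915 K/W
k = L/(R·A) = 0.09/(0.1915×11.1)

k ≈ 0.0423 W/(m·K)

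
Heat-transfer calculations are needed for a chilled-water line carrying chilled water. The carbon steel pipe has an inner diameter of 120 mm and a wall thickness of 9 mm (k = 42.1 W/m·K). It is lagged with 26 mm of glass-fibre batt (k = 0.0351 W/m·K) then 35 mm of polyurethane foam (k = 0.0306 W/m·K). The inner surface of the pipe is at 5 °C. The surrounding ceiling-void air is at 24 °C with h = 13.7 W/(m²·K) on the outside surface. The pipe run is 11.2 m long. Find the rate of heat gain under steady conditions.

For a radial system each layer contributes R = ln(r_out/r_in)/(2πkL); films add R = 1/(hA).
R_carbon steel pipe wall = ln(69/60)/(2π×42.1×11.2) = 4.717×10^-5 K/W
R_glass-fibre batt = ln(95/69)/(2π×0.0351×11.2) = 0.1295 K/W
R_polyurethane foam = ln(130/95)/(2π×0.0306×11.2) = 0.1457 K/W
R_outer film = 1/(h_o·2πr_oL) = 1/(13.7×2π×0.13×11.2) = 0.007979 K/W
R_total = 0.2831 K/W
Q = ΔT/R_total = 19/0.2831

Q ≈ 67.1 W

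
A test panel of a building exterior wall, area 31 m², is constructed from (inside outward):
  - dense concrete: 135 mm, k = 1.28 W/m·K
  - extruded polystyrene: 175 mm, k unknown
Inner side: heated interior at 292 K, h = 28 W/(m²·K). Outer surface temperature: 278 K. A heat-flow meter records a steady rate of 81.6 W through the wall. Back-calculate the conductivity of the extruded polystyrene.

Using the resistance-network approach (series):
R_inner film = 1/(h_i·A) = 1/(28×31) = 0.001152 K/W
R_dense concrete = L/(kA) = 0.135/(1.28×31) = 0.003402 K/W
Sum of known resistances R_other = 0.004554 K/W
Total R = ΔT/Q = 14/81.6 = 0.1716 K/W
R_extruded polystyrene = R_total − R_other = 0.167 K/W
k = L/(R·A) = 0.175/(0.167×31)

k ≈ 0.0338 W/(m·K)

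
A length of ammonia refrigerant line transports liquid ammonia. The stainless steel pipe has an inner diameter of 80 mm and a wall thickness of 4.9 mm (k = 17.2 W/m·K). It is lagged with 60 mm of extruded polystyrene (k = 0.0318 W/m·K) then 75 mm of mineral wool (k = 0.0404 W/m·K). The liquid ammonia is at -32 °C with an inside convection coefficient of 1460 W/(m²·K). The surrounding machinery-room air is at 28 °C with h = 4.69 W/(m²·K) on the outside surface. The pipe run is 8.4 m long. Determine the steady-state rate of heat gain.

Q ≈ 76.8 W

Per-layer cylindrical resistances, series-summed:
R_inner film = 1/(h_i·2πr₁L) = 1/(1460×2π×0.04×8.4) = 3.244×10^-4 K/W
R_stainless steel pipe wall = ln(44.9/40)/(2π×17.2×8.4) = 1.273×10^-4 K/W
R_extruded polystyrene = ln(104.9/44.9)/(2π×0.0318×8.4) = 0.5056 K/W
R_mineral wool = ln(179.9/104.9)/(2π×0.0404×8.4) = 0.253 K/W
R_outer film = 1/(h_o·2πr_oL) = 1/(4.69×2π×0.1799×8.4) = 0.02246 K/W
R_total = 0.7815 K/W
Q = ΔT/R_total = 60/0.7815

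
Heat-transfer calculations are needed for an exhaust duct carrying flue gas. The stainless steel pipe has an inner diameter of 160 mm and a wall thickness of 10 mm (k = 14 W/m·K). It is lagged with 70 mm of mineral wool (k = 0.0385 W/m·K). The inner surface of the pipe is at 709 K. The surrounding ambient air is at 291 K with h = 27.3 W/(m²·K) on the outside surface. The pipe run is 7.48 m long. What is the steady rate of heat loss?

Per-layer cylindrical resistances, series-summed:
R_stainless steel pipe wall = ln(90/80)/(2π×14×7.48) = 1.79×10^-4 K/W
R_mineral wool = ln(160/90)/(2π×0.0385×7.48) = 0.318 K/W
R_outer film = 1/(h_o·2πr_oL) = 1/(27.3×2π×0.16×7.48) = 0.004871 K/W
R_total = 0.323 K/W
Q = ΔT/R_total = 418/0.323

Q ≈ 1290 W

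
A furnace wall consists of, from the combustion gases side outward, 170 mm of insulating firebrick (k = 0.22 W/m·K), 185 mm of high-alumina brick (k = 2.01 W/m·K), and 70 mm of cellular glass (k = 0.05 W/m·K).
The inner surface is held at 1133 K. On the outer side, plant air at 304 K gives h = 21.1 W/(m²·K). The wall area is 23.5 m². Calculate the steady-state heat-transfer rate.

Thermal resistances in series:
R_insulating firebrick = L/(kA) = 0.17/(0.22×23.5) = 0.03288 K/W
R_high-alumina brick = L/(kA) = 0.185/(2.01×23.5) = 0.003917 K/W
R_cellular glass = L/(kA) = 0.07/(0.05×23.5) = 0.05957 K/W
R_outer film = 1/(h_o·A) = 1/(21.1×23.5) = 0.002017 K/W
R_total = 0.09839 K/W
Q = ΔT / R_total = 829 / 0.09839

Q ≈ 8430 W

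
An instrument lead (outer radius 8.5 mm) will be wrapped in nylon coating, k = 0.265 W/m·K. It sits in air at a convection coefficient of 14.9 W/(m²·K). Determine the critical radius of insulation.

For a cylinder r_cr = k/h = 0.265/14.9
r_cr = 17.8 mm; since the bare radius (8.5 mm) is below r_cr, adding a thin layer of insulation will *increase* heat loss.

r_cr ≈ 17.8 mm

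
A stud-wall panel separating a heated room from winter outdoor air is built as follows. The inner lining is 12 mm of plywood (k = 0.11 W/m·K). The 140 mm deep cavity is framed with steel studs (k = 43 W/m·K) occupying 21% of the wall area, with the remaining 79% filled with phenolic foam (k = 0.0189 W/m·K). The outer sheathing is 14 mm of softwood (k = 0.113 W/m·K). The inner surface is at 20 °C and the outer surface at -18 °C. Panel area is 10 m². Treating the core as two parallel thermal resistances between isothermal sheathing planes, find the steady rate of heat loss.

Q ≈ 1530 W

Sheathing layers in series; stud and cavity paths in parallel between them.
R_inner = 0.012/(0.11×10) = 0.01091 K/W
R_stud  = 0.14/(43×0.21×10) = 0.00155 K/W
R_cav   = 0.14/(0.0189×0.79×10) = 0.9376 K/W
1/R_core = 1/R_stud + 1/R_cav → R_core = 0.001548 K/W
R_outer = 0.014/(0.113×10) = 0.01239 K/W
R_total = 0.02485 K/W
Q = ΔT/R_total = 38/0.02485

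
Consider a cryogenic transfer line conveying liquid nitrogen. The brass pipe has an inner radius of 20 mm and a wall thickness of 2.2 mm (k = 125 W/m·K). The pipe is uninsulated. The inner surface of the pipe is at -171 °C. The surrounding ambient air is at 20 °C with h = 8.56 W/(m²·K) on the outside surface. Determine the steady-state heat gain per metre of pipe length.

q′ ≈ 228 W/m

For a radial system each layer contributes R = ln(r_out/r_in)/(2πkL); films add R = 1/(hA).
R_brass pipe wall = ln(22.2/20)/(2π×125×1) = 1.329×10^-4 K/W
R_outer film = 1/(h_o·2πr_oL) = 1/(8.56×2π×0.0222×1) = 0.8375 K/W
R_total = 0.8376 K/W
Q = ΔT/R_total = 191/0.8376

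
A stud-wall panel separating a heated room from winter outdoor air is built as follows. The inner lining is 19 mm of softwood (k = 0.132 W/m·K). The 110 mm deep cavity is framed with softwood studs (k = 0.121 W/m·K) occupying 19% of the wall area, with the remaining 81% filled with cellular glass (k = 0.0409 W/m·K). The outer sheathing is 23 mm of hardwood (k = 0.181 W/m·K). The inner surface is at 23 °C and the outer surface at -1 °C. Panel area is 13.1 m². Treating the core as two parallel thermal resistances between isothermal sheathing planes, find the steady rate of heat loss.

Q ≈ 141 W

Sheathing layers in series; stud and cavity paths in parallel between them.
R_inner = 0.019/(0.132×13.1) = 0.01099 K/W
R_stud  = 0.11/(0.121×0.19×13.1) = 0.3652 K/W
R_cav   = 0.11/(0.0409×0.81×13.1) = 0.2535 K/W
1/R_core = 1/R_stud + 1/R_cav → R_core = 0.1496 K/W
R_outer = 0.023/(0.181×13.1) = 0.0097 K/W
R_total = 0.1703 K/W
Q = ΔT/R_total = 24/0.1703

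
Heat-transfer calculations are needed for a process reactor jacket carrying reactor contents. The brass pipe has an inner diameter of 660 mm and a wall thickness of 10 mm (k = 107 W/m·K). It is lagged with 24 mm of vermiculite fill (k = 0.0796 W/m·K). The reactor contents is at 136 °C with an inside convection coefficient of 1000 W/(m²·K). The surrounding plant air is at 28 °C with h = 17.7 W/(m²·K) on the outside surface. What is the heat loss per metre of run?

Radial resistances (cylindrical: R_cond = ln(r_o/r_i)/(2πkL), R_conv = 1/(h·2πrL)):
R_inner film = 1/(h_i·2πr₁L) = 1/(1000×2π×0.33×1) = 4.823×10^-4 K/W
R_brass pipe wall = ln(340/330)/(2π×107×1) = 4.44×10^-5 K/W
R_vermiculite fill = ln(364/340)/(2π×0.0796×1) = 0.1364 K/W
R_outer film = 1/(h_o·2πr_oL) = 1/(17.7×2π×0.364×1) = 0.0247 K/W
R_total = 0.1616 K/W
Q = ΔT/R_total = 108/0.1616

q′ ≈ 668 W/m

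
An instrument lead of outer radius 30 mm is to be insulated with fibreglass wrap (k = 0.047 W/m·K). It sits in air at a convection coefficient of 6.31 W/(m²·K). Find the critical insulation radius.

For a cylinder r_cr = k/h = 0.047/6.31
r_cr = 7.45 mm; since the bare radius (30 mm) is above r_cr, any added insulation will reduce heat loss.

r_cr ≈ 7.45 mm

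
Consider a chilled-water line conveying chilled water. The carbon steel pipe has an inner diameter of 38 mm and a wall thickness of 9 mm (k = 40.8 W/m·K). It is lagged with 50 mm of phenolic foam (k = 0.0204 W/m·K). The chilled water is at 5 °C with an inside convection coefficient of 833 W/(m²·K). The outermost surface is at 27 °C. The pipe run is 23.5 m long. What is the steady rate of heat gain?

Q ≈ 64.6 W

For a radial system each layer contributes R = ln(r_out/r_in)/(2πkL); films add R = 1/(hA).
R_inner film = 1/(h_i·2πr₁L) = 1/(833×2π×0.019×23.5) = 4.279×10^-4 K/W
R_carbon steel pipe wall = ln(28/19)/(2π×40.8×23.5) = 6.437×10^-5 K/W
R_phenolic foam = ln(78/28)/(2π×0.0204×23.5) = 0.3401 K/W
R_total = 0.3406 K/W
Q = ΔT/R_total = 22/0.3406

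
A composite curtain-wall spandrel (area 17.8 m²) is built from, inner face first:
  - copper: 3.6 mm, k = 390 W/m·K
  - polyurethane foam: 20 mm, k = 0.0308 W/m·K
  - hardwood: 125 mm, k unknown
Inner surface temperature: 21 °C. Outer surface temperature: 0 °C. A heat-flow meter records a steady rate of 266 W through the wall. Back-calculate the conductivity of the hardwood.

k ≈ 0.165 W/(m·K)

Series thermal resistances:
R_copper = L/(kA) = 0.0036/(390×17.8) = 5.186×10^-7 K/W
R_polyurethane foam = L/(kA) = 0.02/(0.0308×17.8) = 0.03648 K/W
Sum of known resistances R_other = 0.03648 K/W
Total R = ΔT/Q = 21/266 = 0.07895 K/W
R_hardwood = R_total − R_other = 0.04247 K/W
k = L/(R·A) = 0.125/(0.04247×17.8)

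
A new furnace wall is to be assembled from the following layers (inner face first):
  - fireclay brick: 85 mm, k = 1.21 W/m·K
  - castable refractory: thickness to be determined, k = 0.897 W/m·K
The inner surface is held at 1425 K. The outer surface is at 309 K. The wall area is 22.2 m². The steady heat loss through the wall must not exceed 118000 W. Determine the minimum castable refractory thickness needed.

Thermal resistances in series:
R_fireclay brick = L/(kA) = 0.085/(1.21×22.2) = 0.003164 K/W
Sum of the known resistances R_other = 0.003164 K/W
Required total resistance R_tot = ΔT/Q_allow = 1116/118000 = 0.009458 K/W
R_castable refractory = R_tot − R_other = 0.006293 K/W
L = R·k·A = 0.006293×0.897×22.2

L ≈ 125 mm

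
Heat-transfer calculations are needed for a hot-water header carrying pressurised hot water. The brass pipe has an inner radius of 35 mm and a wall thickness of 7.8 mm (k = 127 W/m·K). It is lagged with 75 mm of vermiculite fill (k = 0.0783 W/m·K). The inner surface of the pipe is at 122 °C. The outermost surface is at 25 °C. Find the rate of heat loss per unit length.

Cylindrical conduction, so R = ln(r₂/r₁)/(2πkL) per layer, in series:
R_brass pipe wall = ln(42.8/35)/(2π×127×1) = 2.521×10^-4 K/W
R_vermiculite fill = ln(117.8/42.8)/(2π×0.0783×1) = 2.058 K/W
R_total = 2.058 K/W
Q = ΔT/R_total = 97/2.058

q′ ≈ 47.1 W/m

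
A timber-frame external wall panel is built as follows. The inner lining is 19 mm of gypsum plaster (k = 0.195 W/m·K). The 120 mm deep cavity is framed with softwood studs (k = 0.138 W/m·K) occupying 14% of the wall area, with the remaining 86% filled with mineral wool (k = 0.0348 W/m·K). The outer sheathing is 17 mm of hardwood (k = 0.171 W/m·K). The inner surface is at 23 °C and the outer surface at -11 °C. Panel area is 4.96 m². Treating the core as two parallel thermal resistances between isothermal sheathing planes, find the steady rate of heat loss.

Sheathing layers in series; stud and cavity paths in parallel between them.
R_inner = 0.019/(0.195×4.96) = 0.01964 K/W
R_stud  = 0.12/(0.138×0.14×4.96) = 1.252 K/W
R_cav   = 0.12/(0.0348×0.86×4.96) = 0.8084 K/W
1/R_core = 1/R_stud + 1/R_cav → R_core = 0.4913 K/W
R_outer = 0.017/(0.171×4.96) = 0.02004 K/W
R_total = 0.5309 K/W
Q = ΔT/R_total = 34/0.5309

Q ≈ 64 W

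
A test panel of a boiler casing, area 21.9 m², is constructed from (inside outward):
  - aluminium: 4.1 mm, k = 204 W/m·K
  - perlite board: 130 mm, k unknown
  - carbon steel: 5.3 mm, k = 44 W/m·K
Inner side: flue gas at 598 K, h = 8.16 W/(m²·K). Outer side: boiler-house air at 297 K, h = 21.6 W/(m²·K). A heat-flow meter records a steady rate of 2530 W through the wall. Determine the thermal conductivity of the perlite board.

Using the resistance-network approach (series):
R_inner film = 1/(h_i·A) = 1/(8.16×21.9) = 0.005596 K/W
R_aluminium = L/(kA) = 0.0041/(204×21.9) = 9.177×10^-7 K/W
R_carbon steel = L/(kA) = 0.0053/(44×21.9) = 5.5×10^-6 K/W
R_outer film = 1/(h_o·A) = 1/(21.6×21.9) = 0.002114 K/W
Sum of known resistances R_other = 0.007716 K/W
Total R = ΔT/Q = 301/2530 = 0.119 K/W
R_perlite board = R_total − R_other = 0.1113 K/W
k = L/(R·A) = 0.13/(0.1113×21.9)

k ≈ 0.0534 W/(m·K)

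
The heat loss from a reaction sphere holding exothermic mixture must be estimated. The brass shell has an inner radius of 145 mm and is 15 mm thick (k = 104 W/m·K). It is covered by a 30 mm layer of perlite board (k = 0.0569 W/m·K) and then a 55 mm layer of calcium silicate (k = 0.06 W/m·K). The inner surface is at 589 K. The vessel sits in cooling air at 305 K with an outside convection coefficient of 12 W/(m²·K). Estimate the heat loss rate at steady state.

Q ≈ 92.9 W

Each spherical layer contributes R = (1/r_i − 1/r_o)/(4πk):
R_brass shell = (1/0.145 − 1/0.16)/(4π×104) = 4.947×10^-4 K/W
R_perlite board = (1/0.16 − 1/0.19)/(4π×0.0569) = 1.38 K/W
R_calcium silicate = (1/0.19 − 1/0.245)/(4π×0.06) = 1.567 K/W
R_outer film = 1/(h·4πr_o²) = 1/(12×4π×0.245²) = 0.1105 K/W
R_total = 3.058 K/W
Q = ΔT/R_total = 284/3.058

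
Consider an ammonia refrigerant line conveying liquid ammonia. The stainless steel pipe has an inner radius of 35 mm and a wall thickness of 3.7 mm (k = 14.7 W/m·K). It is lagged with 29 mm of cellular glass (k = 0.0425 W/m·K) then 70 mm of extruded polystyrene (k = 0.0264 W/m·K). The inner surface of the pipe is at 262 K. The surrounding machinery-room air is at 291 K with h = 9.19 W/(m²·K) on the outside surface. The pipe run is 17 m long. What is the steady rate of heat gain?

Radial resistances (cylindrical: R_cond = ln(r_o/r_i)/(2πkL), R_conv = 1/(h·2πrL)):
R_stainless steel pipe wall = ln(38.7/35)/(2π×14.7×17) = 6.4×10^-5 K/W
R_cellular glass = ln(67.7/38.7)/(2π×0.0425×17) = 0.1232 K/W
R_extruded polystyrene = ln(137.7/67.7)/(2π×0.0264×17) = 0.2518 K/W
R_outer film = 1/(h_o·2πr_oL) = 1/(9.19×2π×0.1377×17) = 0.007398 K/W
R_total = 0.3824 K/W
Q = ΔT/R_total = 29/0.3824

Q ≈ 75.8 W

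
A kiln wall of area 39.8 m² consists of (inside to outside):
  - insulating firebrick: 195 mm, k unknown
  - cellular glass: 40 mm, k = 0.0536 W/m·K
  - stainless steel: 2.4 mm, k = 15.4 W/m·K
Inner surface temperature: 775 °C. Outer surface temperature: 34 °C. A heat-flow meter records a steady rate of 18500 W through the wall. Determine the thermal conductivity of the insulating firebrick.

k ≈ 0.23 W/(m·K)

Treating each layer as a thermal resistance in series:
R_cellular glass = L/(kA) = 0.04/(0.0536×39.8) = 0.01875 K/W
R_stainless steel = L/(kA) = 0.0024/(15.4×39.8) = 3.916×10^-6 K/W
Sum of known resistances R_other = 0.01875 K/W
Total R = ΔT/Q = 741/18500 = 0.04005 K/W
R_insulating firebrick = R_total − R_other = 0.0213 K/W
k = L/(R·A) = 0.195/(0.0213×39.8)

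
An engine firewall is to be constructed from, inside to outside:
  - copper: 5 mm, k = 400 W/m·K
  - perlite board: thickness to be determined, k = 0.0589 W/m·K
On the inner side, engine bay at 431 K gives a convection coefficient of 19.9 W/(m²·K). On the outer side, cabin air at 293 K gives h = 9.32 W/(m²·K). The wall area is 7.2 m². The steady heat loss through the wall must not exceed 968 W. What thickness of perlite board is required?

L ≈ 51.2 mm

Using the resistance-network approach (series):
R_inner film = 1/(h_i·A) = 1/(19.9×7.2) = 0.006979 K/W
R_copper = L/(kA) = 0.005/(400×7.2) = 1.736×10^-6 K/W
R_outer film = 1/(h_o·A) = 1/(9.32×7.2) = 0.0149 K/W
Sum of the known resistances R_other = 0.02188 K/W
Required total resistance R_tot = ΔT/Q_allow = 138/968 = 0.1426 K/W
R_perlite board = R_tot − R_other = 0.1207 K/W
L = R·k·A = 0.1207×0.0589×7.2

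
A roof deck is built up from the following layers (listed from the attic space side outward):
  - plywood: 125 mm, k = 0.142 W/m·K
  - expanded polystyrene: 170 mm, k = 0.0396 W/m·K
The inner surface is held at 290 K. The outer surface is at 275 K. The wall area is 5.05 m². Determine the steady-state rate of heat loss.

Treating each layer as a thermal resistance in series:
R_plywood = L/(kA) = 0.125/(0.142×5.05) = 0.1743 K/W
R_expanded polystyrene = L/(kA) = 0.17/(0.0396×5.05) = 0.8501 K/W
R_total = 1.024 K/W
Q = ΔT / R_total = 15 / 1.024

Q ≈ 14.6 W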